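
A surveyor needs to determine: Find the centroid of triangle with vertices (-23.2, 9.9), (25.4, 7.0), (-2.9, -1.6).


Centroid = ((x_A+x_B+x_C)/3, (y_A+y_B+y_C)/3)
= (((-23.2)+25.4+(-2.9))/3, (9.9+7+(-1.6))/3)
= (-0.2333, 5.1)

(-0.2333, 5.1)


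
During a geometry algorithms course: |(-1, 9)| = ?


|u| = sqrt((-1)^2 + 9^2) = sqrt(82) = 9.0554

9.0554


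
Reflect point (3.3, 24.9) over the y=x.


Reflection over y=x: (x,y) -> (y,x)
(3.3, 24.9) -> (24.9, 3.3)

(24.9, 3.3)


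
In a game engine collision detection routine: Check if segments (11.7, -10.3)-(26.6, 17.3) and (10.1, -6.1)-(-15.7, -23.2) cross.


Cross products: d1=135.72, d2=-321.57, d3=106.74, d4=564.03
d1*d2 < 0 and d3*d4 < 0? no

No, they don't intersect


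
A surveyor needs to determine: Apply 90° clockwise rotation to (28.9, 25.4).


90° CW: (x,y) -> (y, -x)
(28.9,25.4) -> (25.4, -28.9)

(25.4, -28.9)


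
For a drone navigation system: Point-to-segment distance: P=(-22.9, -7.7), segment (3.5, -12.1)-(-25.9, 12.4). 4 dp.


Project P onto AB: t = 0.6035 (clamped to [0,1])
Closest point on segment: (-14.2443, 2.6869)
Distance: 13.5207

13.5207


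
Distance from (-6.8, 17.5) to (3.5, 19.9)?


dx=10.3, dy=2.4
d^2 = 10.3^2 + 2.4^2 = 111.85
d = sqrt(111.85) = 10.5759

10.5759


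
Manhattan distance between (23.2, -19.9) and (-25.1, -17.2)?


|23.2-(-25.1)| + |(-19.9)-(-17.2)| = 48.3 + 2.7 = 51

51


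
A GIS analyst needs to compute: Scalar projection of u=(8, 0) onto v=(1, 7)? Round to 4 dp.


u.v = 8, |v| = sqrt(50) = 7.0711
Scalar projection = u.v / |v| = 8 / sqrt(50) = 1.1314

1.1314


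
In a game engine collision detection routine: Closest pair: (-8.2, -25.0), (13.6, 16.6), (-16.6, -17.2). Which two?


d(P0,P1) = 46.9659, d(P0,P2) = 11.463, d(P1,P2) = 45.3264
Closest: P0 and P2

Closest pair: (-8.2, -25.0) and (-16.6, -17.2), distance = 11.463


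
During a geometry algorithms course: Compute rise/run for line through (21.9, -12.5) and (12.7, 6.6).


slope = (y2-y1)/(x2-x1) = (6.6-(-12.5))/(12.7-21.9) = 19.1/(-9.2) = -2.0761

-2.0761


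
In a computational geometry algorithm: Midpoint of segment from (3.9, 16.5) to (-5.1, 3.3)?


M = ((3.9+(-5.1))/2, (16.5+3.3)/2)
= (-0.6, 9.9)

(-0.6, 9.9)


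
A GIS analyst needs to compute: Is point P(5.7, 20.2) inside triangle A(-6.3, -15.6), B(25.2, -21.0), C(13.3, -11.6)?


Cross products: AB x AP = 1192.5, BC x BP = -306.98, CA x CP = -653.68
All same sign? no

No, outside


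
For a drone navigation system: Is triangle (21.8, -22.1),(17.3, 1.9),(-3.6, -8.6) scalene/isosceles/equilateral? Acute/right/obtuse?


Side lengths squared: AB^2=596.25, BC^2=547.06, CA^2=827.41
Sorted: [547.06, 596.25, 827.41]
By sides: Scalene, By angles: Acute

Scalene, Acute


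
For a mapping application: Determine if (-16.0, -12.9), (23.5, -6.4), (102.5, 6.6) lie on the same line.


Cross product: (23.5-(-16))*(6.6-(-12.9)) - ((-6.4)-(-12.9))*(102.5-(-16))
= 0

Yes, collinear


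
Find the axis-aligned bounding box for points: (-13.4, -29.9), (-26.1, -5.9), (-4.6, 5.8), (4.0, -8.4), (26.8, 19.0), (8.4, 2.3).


x range: [-26.1, 26.8]
y range: [-29.9, 19]
Bounding box: (-26.1,-29.9) to (26.8,19)

(-26.1,-29.9) to (26.8,19)


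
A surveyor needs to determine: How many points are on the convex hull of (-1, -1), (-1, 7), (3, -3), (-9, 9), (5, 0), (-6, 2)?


Convex hull vertices (CCW): (-9, 9), (-6, 2), (-1, -1), (3, -3), (5, 0), (-1, 7)
Count = 6

6


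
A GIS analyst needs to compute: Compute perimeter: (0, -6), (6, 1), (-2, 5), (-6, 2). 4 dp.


Sides: (0, -6)->(6, 1): sqrt(85) = 9.219544, (6, 1)->(-2, 5): sqrt(80) = 8.944272, (-2, 5)->(-6, 2): sqrt(25) = 5, (-6, 2)->(0, -6): sqrt(100) = 10
Sum = 33.163816
Perimeter = 33.1638

33.1638


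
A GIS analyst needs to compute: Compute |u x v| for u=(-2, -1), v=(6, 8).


|u x v| = |(-2)*8 - (-1)*6|
= |(-16) - (-6)| = 10

10


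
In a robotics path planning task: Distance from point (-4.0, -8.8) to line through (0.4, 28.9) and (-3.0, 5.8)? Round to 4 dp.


|cross product| = 26.54
|line direction| = sqrt(545.17) = 23.3489
Distance = 26.54/sqrt(545.17) = 1.1367

1.1367


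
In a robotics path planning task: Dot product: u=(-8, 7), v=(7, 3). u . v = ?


u . v = u_x*v_x + u_y*v_y = (-8)*7 + 7*3
= (-56) + 21 = -35

-35


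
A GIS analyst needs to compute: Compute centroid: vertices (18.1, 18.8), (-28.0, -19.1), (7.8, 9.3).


Centroid = ((x_A+x_B+x_C)/3, (y_A+y_B+y_C)/3)
= ((18.1+(-28)+7.8)/3, (18.8+(-19.1)+9.3)/3)
= (-0.7, 3)

(-0.7, 3)


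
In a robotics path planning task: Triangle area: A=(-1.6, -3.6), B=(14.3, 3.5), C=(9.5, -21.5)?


Area = |x_A(y_B-y_C) + x_B(y_C-y_A) + x_C(y_A-y_B)|/2
= |(-40) + (-255.97) + (-67.45)|/2
= 363.42/2 = 181.71

181.71


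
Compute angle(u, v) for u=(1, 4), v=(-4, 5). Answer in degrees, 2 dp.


u.v = 16, |u| = sqrt(17) = 4.1231, |v| = sqrt(41) = 6.4031
cos(theta) = u.v/(|u||v|) = 16/sqrt(697) = 0.606043
theta = acos(0.606043) = 52.7 degrees

52.7 degrees


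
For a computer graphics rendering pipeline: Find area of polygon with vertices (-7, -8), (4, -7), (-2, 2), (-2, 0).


Shoelace sum: ((-7)*(-7) - 4*(-8)) + (4*2 - (-2)*(-7)) + ((-2)*0 - (-2)*2) + ((-2)*(-8) - (-7)*0)
= 95
Area = |95|/2 = 47.5

47.5


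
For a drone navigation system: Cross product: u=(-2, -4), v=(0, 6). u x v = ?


u x v = u_x*v_y - u_y*v_x = (-2)*6 - (-4)*0
= (-12) - 0 = -12

-12


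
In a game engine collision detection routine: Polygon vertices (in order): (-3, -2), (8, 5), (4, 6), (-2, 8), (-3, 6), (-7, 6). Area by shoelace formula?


Shoelace sum: ((-3)*5 - 8*(-2)) + (8*6 - 4*5) + (4*8 - (-2)*6) + ((-2)*6 - (-3)*8) + ((-3)*6 - (-7)*6) + ((-7)*(-2) - (-3)*6)
= 141
Area = |141|/2 = 70.5

70.5


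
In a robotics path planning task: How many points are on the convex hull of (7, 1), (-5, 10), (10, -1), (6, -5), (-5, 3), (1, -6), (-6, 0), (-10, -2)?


Convex hull vertices (CCW): (-10, -2), (1, -6), (6, -5), (10, -1), (-5, 10)
Count = 5

5


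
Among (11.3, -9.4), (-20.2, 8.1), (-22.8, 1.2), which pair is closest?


d(P0,P1) = 36.0347, d(P0,P2) = 35.7095, d(P1,P2) = 7.3736
Closest: P1 and P2

Closest pair: (-20.2, 8.1) and (-22.8, 1.2), distance = 7.3736


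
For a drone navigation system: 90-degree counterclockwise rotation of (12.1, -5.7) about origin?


90° CCW: (x,y) -> (-y, x)
(12.1,-5.7) -> (5.7, 12.1)

(5.7, 12.1)


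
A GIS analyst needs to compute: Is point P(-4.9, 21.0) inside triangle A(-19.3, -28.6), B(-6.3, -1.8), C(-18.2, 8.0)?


Cross products: AB x AP = 258.88, BC x BP = -285.04, CA x CP = 472.48
All same sign? no

No, outside


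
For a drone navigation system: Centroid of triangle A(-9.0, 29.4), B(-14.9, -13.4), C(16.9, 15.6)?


Centroid = ((x_A+x_B+x_C)/3, (y_A+y_B+y_C)/3)
= (((-9)+(-14.9)+16.9)/3, (29.4+(-13.4)+15.6)/3)
= (-2.3333, 10.5333)

(-2.3333, 10.5333)


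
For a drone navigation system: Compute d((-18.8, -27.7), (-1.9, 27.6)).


dx=16.9, dy=55.3
d^2 = 16.9^2 + 55.3^2 = 3343.7
d = sqrt(3343.7) = 57.8247

57.8247


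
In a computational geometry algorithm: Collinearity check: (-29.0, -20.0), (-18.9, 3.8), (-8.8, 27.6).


Cross product: ((-18.9)-(-29))*(27.6-(-20)) - (3.8-(-20))*((-8.8)-(-29))
= 0

Yes, collinear


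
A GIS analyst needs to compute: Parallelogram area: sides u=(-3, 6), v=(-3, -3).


|u x v| = |(-3)*(-3) - 6*(-3)|
= |9 - (-18)| = 27

27


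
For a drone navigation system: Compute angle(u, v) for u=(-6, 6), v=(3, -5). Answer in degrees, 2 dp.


u.v = -48, |u| = sqrt(72) = 8.4853, |v| = sqrt(34) = 5.831
cos(theta) = u.v/(|u||v|) = -48/sqrt(2448) = -0.970143
theta = acos(-0.970143) = 165.96 degrees

165.96 degrees


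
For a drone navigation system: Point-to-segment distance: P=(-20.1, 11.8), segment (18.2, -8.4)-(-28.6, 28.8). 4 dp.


Project P onto AB: t = 0.7118 (clamped to [0,1])
Closest point on segment: (-15.1103, 18.0774)
Distance: 8.0189

8.0189


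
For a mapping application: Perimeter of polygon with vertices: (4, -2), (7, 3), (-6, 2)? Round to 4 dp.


Sides: (4, -2)->(7, 3): sqrt(34) = 5.830952, (7, 3)->(-6, 2): sqrt(170) = 13.038405, (-6, 2)->(4, -2): sqrt(116) = 10.77033
Sum = 29.639687
Perimeter = 29.6397

29.6397


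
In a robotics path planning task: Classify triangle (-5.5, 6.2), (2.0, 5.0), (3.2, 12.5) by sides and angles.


Side lengths squared: AB^2=57.69, BC^2=57.69, CA^2=115.38
Sorted: [57.69, 57.69, 115.38]
By sides: Isosceles, By angles: Right

Isosceles, Right


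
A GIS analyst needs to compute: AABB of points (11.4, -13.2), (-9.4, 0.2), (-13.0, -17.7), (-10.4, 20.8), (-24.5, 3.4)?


x range: [-24.5, 11.4]
y range: [-17.7, 20.8]
Bounding box: (-24.5,-17.7) to (11.4,20.8)

(-24.5,-17.7) to (11.4,20.8)


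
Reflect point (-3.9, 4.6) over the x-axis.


Reflection over x-axis: (x,y) -> (x,-y)
(-3.9, 4.6) -> (-3.9, -4.6)

(-3.9, -4.6)


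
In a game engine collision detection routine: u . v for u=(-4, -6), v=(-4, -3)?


u . v = u_x*v_x + u_y*v_y = (-4)*(-4) + (-6)*(-3)
= 16 + 18 = 34

34


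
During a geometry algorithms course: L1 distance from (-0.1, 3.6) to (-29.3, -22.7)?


|(-0.1)-(-29.3)| + |3.6-(-22.7)| = 29.2 + 26.3 = 55.5

55.5


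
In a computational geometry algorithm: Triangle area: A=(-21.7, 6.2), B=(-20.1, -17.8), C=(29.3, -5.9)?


Area = |x_A(y_B-y_C) + x_B(y_C-y_A) + x_C(y_A-y_B)|/2
= |258.23 + 243.21 + 703.2|/2
= 1204.64/2 = 602.32

602.32


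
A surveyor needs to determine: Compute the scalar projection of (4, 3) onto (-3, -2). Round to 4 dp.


u.v = -18, |v| = sqrt(13) = 3.6056
Scalar projection = u.v / |v| = -18 / sqrt(13) = -4.9923

-4.9923


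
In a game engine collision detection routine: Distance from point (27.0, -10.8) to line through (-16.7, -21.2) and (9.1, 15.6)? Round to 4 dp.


|cross product| = 1339.84
|line direction| = sqrt(2019.88) = 44.9431
Distance = 1339.84/sqrt(2019.88) = 29.8119

29.8119


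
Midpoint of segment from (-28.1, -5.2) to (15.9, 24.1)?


M = (((-28.1)+15.9)/2, ((-5.2)+24.1)/2)
= (-6.1, 9.45)

(-6.1, 9.45)


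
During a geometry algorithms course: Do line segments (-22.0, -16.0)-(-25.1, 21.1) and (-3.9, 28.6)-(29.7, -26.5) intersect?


Cross products: d1=-2495.87, d2=-1420.12, d3=-809.77, d4=-1885.52
d1*d2 < 0 and d3*d4 < 0? no

No, they don't intersect


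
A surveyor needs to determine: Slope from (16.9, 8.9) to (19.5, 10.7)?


slope = (y2-y1)/(x2-x1) = (10.7-8.9)/(19.5-16.9) = 1.8/2.6 = 0.6923

0.6923


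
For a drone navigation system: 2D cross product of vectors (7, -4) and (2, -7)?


u x v = u_x*v_y - u_y*v_x = 7*(-7) - (-4)*2
= (-49) - (-8) = -41

-41


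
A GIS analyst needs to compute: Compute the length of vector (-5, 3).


|u| = sqrt((-5)^2 + 3^2) = sqrt(34) = 5.831

5.831


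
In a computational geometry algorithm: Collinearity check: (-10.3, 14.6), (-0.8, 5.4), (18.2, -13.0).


Cross product: ((-0.8)-(-10.3))*((-13)-14.6) - (5.4-14.6)*(18.2-(-10.3))
= 0

Yes, collinear


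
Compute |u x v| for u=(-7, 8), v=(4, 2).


|u x v| = |(-7)*2 - 8*4|
= |(-14) - 32| = 46

46


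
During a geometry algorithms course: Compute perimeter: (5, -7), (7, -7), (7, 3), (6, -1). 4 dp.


Sides: (5, -7)->(7, -7): sqrt(4) = 2, (7, -7)->(7, 3): sqrt(100) = 10, (7, 3)->(6, -1): sqrt(17) = 4.123106, (6, -1)->(5, -7): sqrt(37) = 6.082763
Sum = 22.205869
Perimeter = 22.2059

22.2059


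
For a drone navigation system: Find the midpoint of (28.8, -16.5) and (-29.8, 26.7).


M = ((28.8+(-29.8))/2, ((-16.5)+26.7)/2)
= (-0.5, 5.1)

(-0.5, 5.1)


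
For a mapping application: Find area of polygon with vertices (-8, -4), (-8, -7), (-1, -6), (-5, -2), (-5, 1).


Shoelace sum: ((-8)*(-7) - (-8)*(-4)) + ((-8)*(-6) - (-1)*(-7)) + ((-1)*(-2) - (-5)*(-6)) + ((-5)*1 - (-5)*(-2)) + ((-5)*(-4) - (-8)*1)
= 50
Area = |50|/2 = 25

25


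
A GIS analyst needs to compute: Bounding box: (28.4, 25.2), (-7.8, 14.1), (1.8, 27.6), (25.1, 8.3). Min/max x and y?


x range: [-7.8, 28.4]
y range: [8.3, 27.6]
Bounding box: (-7.8,8.3) to (28.4,27.6)

(-7.8,8.3) to (28.4,27.6)


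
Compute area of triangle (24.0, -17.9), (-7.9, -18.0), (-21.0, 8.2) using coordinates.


Area = |x_A(y_B-y_C) + x_B(y_C-y_A) + x_C(y_A-y_B)|/2
= |(-628.8) + (-206.19) + (-2.1)|/2
= 837.09/2 = 418.545

418.545


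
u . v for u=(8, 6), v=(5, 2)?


u . v = u_x*v_x + u_y*v_y = 8*5 + 6*2
= 40 + 12 = 52

52


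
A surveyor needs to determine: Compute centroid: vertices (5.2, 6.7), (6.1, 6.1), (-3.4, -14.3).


Centroid = ((x_A+x_B+x_C)/3, (y_A+y_B+y_C)/3)
= ((5.2+6.1+(-3.4))/3, (6.7+6.1+(-14.3))/3)
= (2.6333, -0.5)

(2.6333, -0.5)


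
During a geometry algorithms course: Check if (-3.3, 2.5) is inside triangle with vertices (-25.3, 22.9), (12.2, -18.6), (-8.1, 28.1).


Cross products: AB x AP = 148, BC x BP = 295.52, CA x CP = 465.28
All same sign? yes

Yes, inside


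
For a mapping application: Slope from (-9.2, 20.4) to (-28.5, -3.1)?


slope = (y2-y1)/(x2-x1) = ((-3.1)-20.4)/((-28.5)-(-9.2)) = (-23.5)/(-19.3) = 1.2176

1.2176


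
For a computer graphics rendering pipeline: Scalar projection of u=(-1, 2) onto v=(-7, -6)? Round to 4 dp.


u.v = -5, |v| = sqrt(85) = 9.2195
Scalar projection = u.v / |v| = -5 / sqrt(85) = -0.5423

-0.5423


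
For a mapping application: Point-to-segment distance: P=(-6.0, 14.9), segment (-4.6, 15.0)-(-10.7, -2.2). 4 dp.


Project P onto AB: t = 0.0308 (clamped to [0,1])
Closest point on segment: (-4.7879, 14.4701)
Distance: 1.2861

1.2861


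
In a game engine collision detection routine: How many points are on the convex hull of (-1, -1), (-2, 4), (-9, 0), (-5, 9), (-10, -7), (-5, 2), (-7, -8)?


Convex hull vertices (CCW): (-10, -7), (-7, -8), (-1, -1), (-2, 4), (-5, 9), (-9, 0)
Count = 6

6


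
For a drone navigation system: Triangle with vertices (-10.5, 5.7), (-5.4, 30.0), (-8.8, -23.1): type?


Side lengths squared: AB^2=616.5, BC^2=2831.17, CA^2=832.33
Sorted: [616.5, 832.33, 2831.17]
By sides: Scalene, By angles: Obtuse

Scalene, Obtuse


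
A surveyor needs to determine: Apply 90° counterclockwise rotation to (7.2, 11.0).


90° CCW: (x,y) -> (-y, x)
(7.2,11) -> (-11, 7.2)

(-11, 7.2)


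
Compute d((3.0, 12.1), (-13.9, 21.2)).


dx=-16.9, dy=9.1
d^2 = (-16.9)^2 + 9.1^2 = 368.42
d = sqrt(368.42) = 19.1943

19.1943


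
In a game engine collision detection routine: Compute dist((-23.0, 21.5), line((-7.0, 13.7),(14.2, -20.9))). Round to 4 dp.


|cross product| = 388.24
|line direction| = sqrt(1646.6) = 40.5783
Distance = 388.24/sqrt(1646.6) = 9.5677

9.5677


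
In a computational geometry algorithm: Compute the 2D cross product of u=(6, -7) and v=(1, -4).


u x v = u_x*v_y - u_y*v_x = 6*(-4) - (-7)*1
= (-24) - (-7) = -17

-17


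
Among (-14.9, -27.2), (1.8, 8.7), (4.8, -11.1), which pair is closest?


d(P0,P1) = 39.5942, d(P0,P2) = 25.4421, d(P1,P2) = 20.026
Closest: P1 and P2

Closest pair: (1.8, 8.7) and (4.8, -11.1), distance = 20.026


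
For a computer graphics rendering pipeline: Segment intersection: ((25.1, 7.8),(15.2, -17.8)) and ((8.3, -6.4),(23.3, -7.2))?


Cross products: d1=226.44, d2=-165.48, d3=-289.5, d4=102.42
d1*d2 < 0 and d3*d4 < 0? yes

Yes, they intersect


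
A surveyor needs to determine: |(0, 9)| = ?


|u| = sqrt(0^2 + 9^2) = sqrt(81) = 9

9


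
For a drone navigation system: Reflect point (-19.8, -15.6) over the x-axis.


Reflection over x-axis: (x,y) -> (x,-y)
(-19.8, -15.6) -> (-19.8, 15.6)

(-19.8, 15.6)


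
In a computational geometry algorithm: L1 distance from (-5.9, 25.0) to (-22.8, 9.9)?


|(-5.9)-(-22.8)| + |25-9.9| = 16.9 + 15.1 = 32

32


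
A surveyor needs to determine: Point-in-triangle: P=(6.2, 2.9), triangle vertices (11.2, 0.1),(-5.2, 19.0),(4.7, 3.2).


Cross products: AB x AP = 48.58, BC x BP = 20.73, CA x CP = 2.7
All same sign? yes

Yes, inside


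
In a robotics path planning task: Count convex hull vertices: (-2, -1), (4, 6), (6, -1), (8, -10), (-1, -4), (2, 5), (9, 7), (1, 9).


Convex hull vertices (CCW): (-2, -1), (-1, -4), (8, -10), (9, 7), (1, 9)
Count = 5

5


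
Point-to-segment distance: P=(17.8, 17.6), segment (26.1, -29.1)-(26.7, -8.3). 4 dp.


Project P onto AB: t = 1 (clamped to [0,1])
Closest point on segment: (26.7, -8.3)
Distance: 27.3865

27.3865


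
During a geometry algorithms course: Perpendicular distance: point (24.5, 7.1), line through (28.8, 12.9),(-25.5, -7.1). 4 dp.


|cross product| = 228.94
|line direction| = sqrt(3348.49) = 57.8661
Distance = 228.94/sqrt(3348.49) = 3.9564

3.9564


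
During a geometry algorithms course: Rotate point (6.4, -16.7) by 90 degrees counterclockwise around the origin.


90° CCW: (x,y) -> (-y, x)
(6.4,-16.7) -> (16.7, 6.4)

(16.7, 6.4)


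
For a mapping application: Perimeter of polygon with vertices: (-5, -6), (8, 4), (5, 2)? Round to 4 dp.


Sides: (-5, -6)->(8, 4): sqrt(269) = 16.401219, (8, 4)->(5, 2): sqrt(13) = 3.605551, (5, 2)->(-5, -6): sqrt(164) = 12.806248
Sum = 32.813018
Perimeter = 32.813

32.813


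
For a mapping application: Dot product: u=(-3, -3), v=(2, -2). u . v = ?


u . v = u_x*v_x + u_y*v_y = (-3)*2 + (-3)*(-2)
= (-6) + 6 = 0

0


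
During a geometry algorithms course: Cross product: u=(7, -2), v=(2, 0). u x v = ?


u x v = u_x*v_y - u_y*v_x = 7*0 - (-2)*2
= 0 - (-4) = 4

4


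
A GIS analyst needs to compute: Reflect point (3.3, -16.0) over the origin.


Reflection over origin: (x,y) -> (-x,-y)
(3.3, -16) -> (-3.3, 16)

(-3.3, 16)


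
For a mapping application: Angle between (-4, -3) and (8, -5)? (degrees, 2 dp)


u.v = -17, |u| = sqrt(25) = 5, |v| = sqrt(89) = 9.434
cos(theta) = u.v/(|u||v|) = -17/sqrt(2225) = -0.360399
theta = acos(-0.360399) = 111.12 degrees

111.12 degrees


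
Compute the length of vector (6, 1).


|u| = sqrt(6^2 + 1^2) = sqrt(37) = 6.0828

6.0828


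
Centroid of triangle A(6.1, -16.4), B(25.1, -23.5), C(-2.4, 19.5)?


Centroid = ((x_A+x_B+x_C)/3, (y_A+y_B+y_C)/3)
= ((6.1+25.1+(-2.4))/3, ((-16.4)+(-23.5)+19.5)/3)
= (9.6, -6.8)

(9.6, -6.8)


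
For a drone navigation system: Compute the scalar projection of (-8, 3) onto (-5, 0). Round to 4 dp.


u.v = 40, |v| = sqrt(25) = 5
Scalar projection = u.v / |v| = 40 / sqrt(25) = 8

8


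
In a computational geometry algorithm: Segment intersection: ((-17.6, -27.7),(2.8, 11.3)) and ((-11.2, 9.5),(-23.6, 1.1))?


Cross products: d1=407.52, d2=95.28, d3=509.28, d4=821.52
d1*d2 < 0 and d3*d4 < 0? no

No, they don't intersect


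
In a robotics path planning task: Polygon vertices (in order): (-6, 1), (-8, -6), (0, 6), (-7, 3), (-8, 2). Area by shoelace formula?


Shoelace sum: ((-6)*(-6) - (-8)*1) + ((-8)*6 - 0*(-6)) + (0*3 - (-7)*6) + ((-7)*2 - (-8)*3) + ((-8)*1 - (-6)*2)
= 52
Area = |52|/2 = 26

26


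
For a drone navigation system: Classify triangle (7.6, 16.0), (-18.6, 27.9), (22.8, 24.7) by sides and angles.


Side lengths squared: AB^2=828.05, BC^2=1724.2, CA^2=306.73
Sorted: [306.73, 828.05, 1724.2]
By sides: Scalene, By angles: Obtuse

Scalene, Obtuse


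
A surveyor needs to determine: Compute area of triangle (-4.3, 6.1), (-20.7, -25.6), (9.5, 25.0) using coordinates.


Area = |x_A(y_B-y_C) + x_B(y_C-y_A) + x_C(y_A-y_B)|/2
= |217.58 + (-391.23) + 301.15|/2
= 127.5/2 = 63.75

63.75


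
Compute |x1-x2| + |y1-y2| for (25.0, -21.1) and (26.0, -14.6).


|25-26| + |(-21.1)-(-14.6)| = 1 + 6.5 = 7.5

7.5


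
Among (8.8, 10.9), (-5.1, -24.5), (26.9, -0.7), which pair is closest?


d(P0,P1) = 38.0312, d(P0,P2) = 21.4981, d(P1,P2) = 39.8803
Closest: P0 and P2

Closest pair: (8.8, 10.9) and (26.9, -0.7), distance = 21.4981


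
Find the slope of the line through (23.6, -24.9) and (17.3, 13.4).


slope = (y2-y1)/(x2-x1) = (13.4-(-24.9))/(17.3-23.6) = 38.3/(-6.3) = -6.0794

-6.0794


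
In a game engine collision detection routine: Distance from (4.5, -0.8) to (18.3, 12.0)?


dx=13.8, dy=12.8
d^2 = 13.8^2 + 12.8^2 = 354.28
d = sqrt(354.28) = 18.8223

18.8223


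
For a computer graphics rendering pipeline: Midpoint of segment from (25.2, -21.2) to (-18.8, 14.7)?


M = ((25.2+(-18.8))/2, ((-21.2)+14.7)/2)
= (3.2, -3.25)

(3.2, -3.25)


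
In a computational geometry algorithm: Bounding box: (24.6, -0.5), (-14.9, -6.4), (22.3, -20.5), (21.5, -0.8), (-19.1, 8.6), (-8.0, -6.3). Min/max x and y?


x range: [-19.1, 24.6]
y range: [-20.5, 8.6]
Bounding box: (-19.1,-20.5) to (24.6,8.6)

(-19.1,-20.5) to (24.6,8.6)


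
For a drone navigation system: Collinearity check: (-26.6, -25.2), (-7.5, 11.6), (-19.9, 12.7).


Cross product: ((-7.5)-(-26.6))*(12.7-(-25.2)) - (11.6-(-25.2))*((-19.9)-(-26.6))
= 477.33

No, not collinear


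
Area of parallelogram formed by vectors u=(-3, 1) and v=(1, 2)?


|u x v| = |(-3)*2 - 1*1|
= |(-6) - 1| = 7

7


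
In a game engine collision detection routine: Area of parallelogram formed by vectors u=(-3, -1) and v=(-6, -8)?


|u x v| = |(-3)*(-8) - (-1)*(-6)|
= |24 - 6| = 18

18


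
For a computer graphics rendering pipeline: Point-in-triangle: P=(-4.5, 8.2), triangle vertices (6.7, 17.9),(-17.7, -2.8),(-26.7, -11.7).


Cross products: AB x AP = 4.84, BC x BP = 18.48, CA x CP = 7.54
All same sign? yes

Yes, inside


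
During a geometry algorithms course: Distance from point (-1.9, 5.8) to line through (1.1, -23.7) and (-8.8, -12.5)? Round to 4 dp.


|cross product| = 258.45
|line direction| = sqrt(223.45) = 14.9482
Distance = 258.45/sqrt(223.45) = 17.2897

17.2897


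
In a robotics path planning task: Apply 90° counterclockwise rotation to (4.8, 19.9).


90° CCW: (x,y) -> (-y, x)
(4.8,19.9) -> (-19.9, 4.8)

(-19.9, 4.8)


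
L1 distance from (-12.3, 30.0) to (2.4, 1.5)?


|(-12.3)-2.4| + |30-1.5| = 14.7 + 28.5 = 43.2

43.2


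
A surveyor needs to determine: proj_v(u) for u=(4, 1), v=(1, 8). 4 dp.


u.v = 12, |v| = sqrt(65) = 8.0623
Scalar projection = u.v / |v| = 12 / sqrt(65) = 1.4884

1.4884


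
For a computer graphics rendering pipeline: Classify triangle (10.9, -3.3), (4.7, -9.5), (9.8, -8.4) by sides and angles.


Side lengths squared: AB^2=76.88, BC^2=27.22, CA^2=27.22
Sorted: [27.22, 27.22, 76.88]
By sides: Isosceles, By angles: Obtuse

Isosceles, Obtuse


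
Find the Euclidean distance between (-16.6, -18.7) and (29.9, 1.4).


dx=46.5, dy=20.1
d^2 = 46.5^2 + 20.1^2 = 2566.26
d = sqrt(2566.26) = 50.6583

50.6583


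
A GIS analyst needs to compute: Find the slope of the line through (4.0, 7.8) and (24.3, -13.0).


slope = (y2-y1)/(x2-x1) = ((-13)-7.8)/(24.3-4) = (-20.8)/20.3 = -1.0246

-1.0246


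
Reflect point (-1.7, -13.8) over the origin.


Reflection over origin: (x,y) -> (-x,-y)
(-1.7, -13.8) -> (1.7, 13.8)

(1.7, 13.8)


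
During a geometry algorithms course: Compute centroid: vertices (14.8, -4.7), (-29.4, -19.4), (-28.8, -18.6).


Centroid = ((x_A+x_B+x_C)/3, (y_A+y_B+y_C)/3)
= ((14.8+(-29.4)+(-28.8))/3, ((-4.7)+(-19.4)+(-18.6))/3)
= (-14.4667, -14.2333)

(-14.4667, -14.2333)


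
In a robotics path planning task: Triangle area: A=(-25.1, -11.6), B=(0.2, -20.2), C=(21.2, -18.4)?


Area = |x_A(y_B-y_C) + x_B(y_C-y_A) + x_C(y_A-y_B)|/2
= |45.18 + (-1.36) + 182.32|/2
= 226.14/2 = 113.07

113.07


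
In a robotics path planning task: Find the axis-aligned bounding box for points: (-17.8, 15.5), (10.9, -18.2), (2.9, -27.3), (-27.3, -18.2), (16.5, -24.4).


x range: [-27.3, 16.5]
y range: [-27.3, 15.5]
Bounding box: (-27.3,-27.3) to (16.5,15.5)

(-27.3,-27.3) to (16.5,15.5)


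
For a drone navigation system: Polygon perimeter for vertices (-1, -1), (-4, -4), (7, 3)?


Sides: (-1, -1)->(-4, -4): sqrt(18) = 4.242641, (-4, -4)->(7, 3): sqrt(170) = 13.038405, (7, 3)->(-1, -1): sqrt(80) = 8.944272
Sum = 26.225318
Perimeter = 26.2253

26.2253


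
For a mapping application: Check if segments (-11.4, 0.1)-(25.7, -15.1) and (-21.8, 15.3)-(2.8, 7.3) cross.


Cross products: d1=-290.72, d2=-367.84, d3=405.84, d4=482.96
d1*d2 < 0 and d3*d4 < 0? no

No, they don't intersect


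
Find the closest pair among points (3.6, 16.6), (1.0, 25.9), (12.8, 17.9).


d(P0,P1) = 9.6566, d(P0,P2) = 9.2914, d(P1,P2) = 14.2562
Closest: P0 and P2

Closest pair: (3.6, 16.6) and (12.8, 17.9), distance = 9.2914


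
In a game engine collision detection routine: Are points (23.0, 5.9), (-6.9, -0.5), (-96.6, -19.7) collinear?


Cross product: ((-6.9)-23)*((-19.7)-5.9) - ((-0.5)-5.9)*((-96.6)-23)
= 0

Yes, collinear


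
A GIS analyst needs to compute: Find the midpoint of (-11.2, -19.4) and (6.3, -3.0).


M = (((-11.2)+6.3)/2, ((-19.4)+(-3))/2)
= (-2.45, -11.2)

(-2.45, -11.2)


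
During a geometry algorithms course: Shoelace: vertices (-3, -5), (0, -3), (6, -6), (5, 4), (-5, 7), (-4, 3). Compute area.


Shoelace sum: ((-3)*(-3) - 0*(-5)) + (0*(-6) - 6*(-3)) + (6*4 - 5*(-6)) + (5*7 - (-5)*4) + ((-5)*3 - (-4)*7) + ((-4)*(-5) - (-3)*3)
= 178
Area = |178|/2 = 89

89


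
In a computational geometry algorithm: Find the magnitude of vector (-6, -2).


|u| = sqrt((-6)^2 + (-2)^2) = sqrt(40) = 6.3246

6.3246


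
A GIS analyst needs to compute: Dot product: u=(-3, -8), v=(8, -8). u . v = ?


u . v = u_x*v_x + u_y*v_y = (-3)*8 + (-8)*(-8)
= (-24) + 64 = 40

40


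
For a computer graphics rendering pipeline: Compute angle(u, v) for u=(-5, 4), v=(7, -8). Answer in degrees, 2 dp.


u.v = -67, |u| = sqrt(41) = 6.4031, |v| = sqrt(113) = 10.6301
cos(theta) = u.v/(|u||v|) = -67/sqrt(4633) = -0.984337
theta = acos(-0.984337) = 169.85 degrees

169.85 degrees


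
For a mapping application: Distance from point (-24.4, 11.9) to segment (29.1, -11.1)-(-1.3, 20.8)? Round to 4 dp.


Project P onto AB: t = 1 (clamped to [0,1])
Closest point on segment: (-1.3, 20.8)
Distance: 24.7552

24.7552


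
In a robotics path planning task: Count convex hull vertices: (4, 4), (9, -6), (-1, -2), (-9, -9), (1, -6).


Convex hull vertices (CCW): (-9, -9), (9, -6), (4, 4)
Count = 3

3


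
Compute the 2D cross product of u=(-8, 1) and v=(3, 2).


u x v = u_x*v_y - u_y*v_x = (-8)*2 - 1*3
= (-16) - 3 = -19

-19


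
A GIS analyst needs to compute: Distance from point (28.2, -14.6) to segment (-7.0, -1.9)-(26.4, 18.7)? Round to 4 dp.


Project P onto AB: t = 0.5936 (clamped to [0,1])
Closest point on segment: (12.8254, 10.3277)
Distance: 29.2876

29.2876


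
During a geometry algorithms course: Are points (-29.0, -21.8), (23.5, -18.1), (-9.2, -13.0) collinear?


Cross product: (23.5-(-29))*((-13)-(-21.8)) - ((-18.1)-(-21.8))*((-9.2)-(-29))
= 388.74

No, not collinear


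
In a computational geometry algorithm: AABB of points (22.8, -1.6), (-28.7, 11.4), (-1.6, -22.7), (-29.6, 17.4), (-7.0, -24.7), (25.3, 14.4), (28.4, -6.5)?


x range: [-29.6, 28.4]
y range: [-24.7, 17.4]
Bounding box: (-29.6,-24.7) to (28.4,17.4)

(-29.6,-24.7) to (28.4,17.4)


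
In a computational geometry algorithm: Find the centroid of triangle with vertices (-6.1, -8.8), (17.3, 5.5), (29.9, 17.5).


Centroid = ((x_A+x_B+x_C)/3, (y_A+y_B+y_C)/3)
= (((-6.1)+17.3+29.9)/3, ((-8.8)+5.5+17.5)/3)
= (13.7, 4.7333)

(13.7, 4.7333)


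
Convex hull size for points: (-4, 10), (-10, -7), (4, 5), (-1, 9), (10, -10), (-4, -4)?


Convex hull vertices (CCW): (-10, -7), (10, -10), (4, 5), (-1, 9), (-4, 10)
Count = 5

5


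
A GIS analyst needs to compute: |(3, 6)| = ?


|u| = sqrt(3^2 + 6^2) = sqrt(45) = 6.7082

6.7082


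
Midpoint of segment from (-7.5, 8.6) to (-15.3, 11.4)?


M = (((-7.5)+(-15.3))/2, (8.6+11.4)/2)
= (-11.4, 10)

(-11.4, 10)


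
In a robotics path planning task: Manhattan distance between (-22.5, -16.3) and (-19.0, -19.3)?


|(-22.5)-(-19)| + |(-16.3)-(-19.3)| = 3.5 + 3 = 6.5

6.5


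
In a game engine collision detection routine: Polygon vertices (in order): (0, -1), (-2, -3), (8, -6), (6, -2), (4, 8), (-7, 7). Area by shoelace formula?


Shoelace sum: (0*(-3) - (-2)*(-1)) + ((-2)*(-6) - 8*(-3)) + (8*(-2) - 6*(-6)) + (6*8 - 4*(-2)) + (4*7 - (-7)*8) + ((-7)*(-1) - 0*7)
= 201
Area = |201|/2 = 100.5

100.5


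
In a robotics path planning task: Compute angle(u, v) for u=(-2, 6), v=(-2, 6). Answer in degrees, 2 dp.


u.v = 40, |u| = sqrt(40) = 6.3246, |v| = sqrt(40) = 6.3246
cos(theta) = u.v/(|u||v|) = 40/sqrt(1600) = 1
theta = acos(1) = 0 degrees

0 degrees


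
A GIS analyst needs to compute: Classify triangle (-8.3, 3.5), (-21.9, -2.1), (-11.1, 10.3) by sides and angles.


Side lengths squared: AB^2=216.32, BC^2=270.4, CA^2=54.08
Sorted: [54.08, 216.32, 270.4]
By sides: Scalene, By angles: Right

Scalene, Right


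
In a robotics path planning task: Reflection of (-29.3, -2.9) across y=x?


Reflection over y=x: (x,y) -> (y,x)
(-29.3, -2.9) -> (-2.9, -29.3)

(-2.9, -29.3)


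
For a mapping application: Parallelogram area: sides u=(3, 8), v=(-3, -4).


|u x v| = |3*(-4) - 8*(-3)|
= |(-12) - (-24)| = 12

12


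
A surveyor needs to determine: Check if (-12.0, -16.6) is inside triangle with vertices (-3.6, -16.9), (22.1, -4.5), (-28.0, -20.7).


Cross products: AB x AP = 111.87, BC x BP = 53.79, CA x CP = 39.24
All same sign? yes

Yes, inside


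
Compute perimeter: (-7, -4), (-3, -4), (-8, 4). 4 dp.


Sides: (-7, -4)->(-3, -4): sqrt(16) = 4, (-3, -4)->(-8, 4): sqrt(89) = 9.433981, (-8, 4)->(-7, -4): sqrt(65) = 8.062258
Sum = 21.496239
Perimeter = 21.4962

21.4962


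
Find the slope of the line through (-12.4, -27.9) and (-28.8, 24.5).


slope = (y2-y1)/(x2-x1) = (24.5-(-27.9))/((-28.8)-(-12.4)) = 52.4/(-16.4) = -3.1951

-3.1951


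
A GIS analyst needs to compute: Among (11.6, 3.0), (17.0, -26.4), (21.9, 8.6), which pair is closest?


d(P0,P1) = 29.8918, d(P0,P2) = 11.7239, d(P1,P2) = 35.3413
Closest: P0 and P2

Closest pair: (11.6, 3.0) and (21.9, 8.6), distance = 11.7239


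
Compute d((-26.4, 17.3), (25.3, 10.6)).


dx=51.7, dy=-6.7
d^2 = 51.7^2 + (-6.7)^2 = 2717.78
d = sqrt(2717.78) = 52.1323

52.1323


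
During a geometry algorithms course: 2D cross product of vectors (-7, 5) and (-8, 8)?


u x v = u_x*v_y - u_y*v_x = (-7)*8 - 5*(-8)
= (-56) - (-40) = -16

-16


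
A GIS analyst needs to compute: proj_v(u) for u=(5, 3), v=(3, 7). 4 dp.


u.v = 36, |v| = sqrt(58) = 7.6158
Scalar projection = u.v / |v| = 36 / sqrt(58) = 4.727

4.727


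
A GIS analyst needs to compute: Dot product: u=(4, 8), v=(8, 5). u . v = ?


u . v = u_x*v_x + u_y*v_y = 4*8 + 8*5
= 32 + 40 = 72

72


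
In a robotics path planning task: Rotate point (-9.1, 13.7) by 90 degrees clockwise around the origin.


90° CW: (x,y) -> (y, -x)
(-9.1,13.7) -> (13.7, 9.1)

(13.7, 9.1)


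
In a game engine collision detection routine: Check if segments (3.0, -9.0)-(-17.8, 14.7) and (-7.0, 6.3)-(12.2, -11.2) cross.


Cross products: d1=-118.76, d2=-27.72, d3=-81.24, d4=-172.28
d1*d2 < 0 and d3*d4 < 0? no

No, they don't intersect


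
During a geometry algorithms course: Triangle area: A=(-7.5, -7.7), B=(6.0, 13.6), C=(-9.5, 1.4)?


Area = |x_A(y_B-y_C) + x_B(y_C-y_A) + x_C(y_A-y_B)|/2
= |(-91.5) + 54.6 + 202.35|/2
= 165.45/2 = 82.725

82.725


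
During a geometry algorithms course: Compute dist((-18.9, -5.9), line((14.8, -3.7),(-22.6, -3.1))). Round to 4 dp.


|cross product| = 102.5
|line direction| = sqrt(1399.12) = 37.4048
Distance = 102.5/sqrt(1399.12) = 2.7403

2.7403


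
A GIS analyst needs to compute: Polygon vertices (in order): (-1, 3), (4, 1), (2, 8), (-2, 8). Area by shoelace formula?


Shoelace sum: ((-1)*1 - 4*3) + (4*8 - 2*1) + (2*8 - (-2)*8) + ((-2)*3 - (-1)*8)
= 51
Area = |51|/2 = 25.5

25.5


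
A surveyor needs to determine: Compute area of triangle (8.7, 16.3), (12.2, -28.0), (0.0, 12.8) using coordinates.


Area = |x_A(y_B-y_C) + x_B(y_C-y_A) + x_C(y_A-y_B)|/2
= |(-354.96) + (-42.7) + 0|/2
= 397.66/2 = 198.83

198.83


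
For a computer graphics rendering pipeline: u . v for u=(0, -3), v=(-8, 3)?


u . v = u_x*v_x + u_y*v_y = 0*(-8) + (-3)*3
= 0 + (-9) = -9

-9


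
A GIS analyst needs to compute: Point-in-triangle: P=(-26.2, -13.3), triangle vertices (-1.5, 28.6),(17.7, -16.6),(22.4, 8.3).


Cross products: AB x AP = -1920.92, BC x BP = 1108.62, CA x CP = 1502.82
All same sign? no

No, outside


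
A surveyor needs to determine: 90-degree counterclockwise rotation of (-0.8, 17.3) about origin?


90° CCW: (x,y) -> (-y, x)
(-0.8,17.3) -> (-17.3, -0.8)

(-17.3, -0.8)


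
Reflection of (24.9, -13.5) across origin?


Reflection over origin: (x,y) -> (-x,-y)
(24.9, -13.5) -> (-24.9, 13.5)

(-24.9, 13.5)


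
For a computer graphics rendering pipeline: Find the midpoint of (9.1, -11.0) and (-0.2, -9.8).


M = ((9.1+(-0.2))/2, ((-11)+(-9.8))/2)
= (4.45, -10.4)

(4.45, -10.4)


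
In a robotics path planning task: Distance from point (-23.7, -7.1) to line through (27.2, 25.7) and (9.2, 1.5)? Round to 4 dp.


|cross product| = 641.38
|line direction| = sqrt(909.64) = 30.1602
Distance = 641.38/sqrt(909.64) = 21.2657

21.2657


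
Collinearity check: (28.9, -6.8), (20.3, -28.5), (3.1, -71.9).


Cross product: (20.3-28.9)*((-71.9)-(-6.8)) - ((-28.5)-(-6.8))*(3.1-28.9)
= 0

Yes, collinear


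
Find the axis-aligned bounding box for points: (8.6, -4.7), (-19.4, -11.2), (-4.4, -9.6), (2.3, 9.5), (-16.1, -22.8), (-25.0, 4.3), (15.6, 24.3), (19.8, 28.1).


x range: [-25, 19.8]
y range: [-22.8, 28.1]
Bounding box: (-25,-22.8) to (19.8,28.1)

(-25,-22.8) to (19.8,28.1)


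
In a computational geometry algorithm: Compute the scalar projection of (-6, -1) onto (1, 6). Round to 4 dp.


u.v = -12, |v| = sqrt(37) = 6.0828
Scalar projection = u.v / |v| = -12 / sqrt(37) = -1.9728

-1.9728


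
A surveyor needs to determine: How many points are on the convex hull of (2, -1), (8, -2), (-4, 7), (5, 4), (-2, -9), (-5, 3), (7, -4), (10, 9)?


Convex hull vertices (CCW): (-5, 3), (-2, -9), (7, -4), (8, -2), (10, 9), (-4, 7)
Count = 6

6


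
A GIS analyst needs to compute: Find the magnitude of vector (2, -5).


|u| = sqrt(2^2 + (-5)^2) = sqrt(29) = 5.3852

5.3852


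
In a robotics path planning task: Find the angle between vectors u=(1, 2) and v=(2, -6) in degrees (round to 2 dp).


u.v = -10, |u| = sqrt(5) = 2.2361, |v| = sqrt(40) = 6.3246
cos(theta) = u.v/(|u||v|) = -10/sqrt(200) = -0.707107
theta = acos(-0.707107) = 135 degrees

135 degrees


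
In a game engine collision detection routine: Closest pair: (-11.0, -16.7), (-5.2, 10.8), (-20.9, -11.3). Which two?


d(P0,P1) = 28.105, d(P0,P2) = 11.277, d(P1,P2) = 27.109
Closest: P0 and P2

Closest pair: (-11.0, -16.7) and (-20.9, -11.3), distance = 11.277


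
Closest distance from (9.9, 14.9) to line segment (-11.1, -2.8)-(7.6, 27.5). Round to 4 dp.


Project P onto AB: t = 0.7328 (clamped to [0,1])
Closest point on segment: (2.6031, 19.4034)
Distance: 8.5747

8.5747


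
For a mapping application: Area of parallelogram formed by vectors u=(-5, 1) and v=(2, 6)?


|u x v| = |(-5)*6 - 1*2|
= |(-30) - 2| = 32

32


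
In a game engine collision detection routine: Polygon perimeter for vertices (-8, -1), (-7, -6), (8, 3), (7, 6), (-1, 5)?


Sides: (-8, -1)->(-7, -6): sqrt(26) = 5.09902, (-7, -6)->(8, 3): sqrt(306) = 17.492856, (8, 3)->(7, 6): sqrt(10) = 3.162278, (7, 6)->(-1, 5): sqrt(65) = 8.062258, (-1, 5)->(-8, -1): sqrt(85) = 9.219544
Sum = 43.035956
Perimeter = 43.036

43.036


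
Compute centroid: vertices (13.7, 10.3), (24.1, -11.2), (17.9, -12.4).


Centroid = ((x_A+x_B+x_C)/3, (y_A+y_B+y_C)/3)
= ((13.7+24.1+17.9)/3, (10.3+(-11.2)+(-12.4))/3)
= (18.5667, -4.4333)

(18.5667, -4.4333)


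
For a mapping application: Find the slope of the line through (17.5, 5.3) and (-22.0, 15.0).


slope = (y2-y1)/(x2-x1) = (15-5.3)/((-22)-17.5) = 9.7/(-39.5) = -0.2456

-0.2456


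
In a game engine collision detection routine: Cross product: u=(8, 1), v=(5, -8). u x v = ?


u x v = u_x*v_y - u_y*v_x = 8*(-8) - 1*5
= (-64) - 5 = -69

-69


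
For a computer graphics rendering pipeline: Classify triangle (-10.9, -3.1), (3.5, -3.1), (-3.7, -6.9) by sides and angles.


Side lengths squared: AB^2=207.36, BC^2=66.28, CA^2=66.28
Sorted: [66.28, 66.28, 207.36]
By sides: Isosceles, By angles: Obtuse

Isosceles, Obtuse


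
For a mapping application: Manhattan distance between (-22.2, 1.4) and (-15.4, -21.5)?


|(-22.2)-(-15.4)| + |1.4-(-21.5)| = 6.8 + 22.9 = 29.7

29.7


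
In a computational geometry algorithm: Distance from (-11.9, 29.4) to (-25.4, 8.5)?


dx=-13.5, dy=-20.9
d^2 = (-13.5)^2 + (-20.9)^2 = 619.06
d = sqrt(619.06) = 24.8809

24.8809


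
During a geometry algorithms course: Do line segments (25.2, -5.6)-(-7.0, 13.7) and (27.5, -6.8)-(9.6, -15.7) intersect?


Cross products: d1=-41.95, d2=-674, d3=-5.75, d4=626.3
d1*d2 < 0 and d3*d4 < 0? no

No, they don't intersect


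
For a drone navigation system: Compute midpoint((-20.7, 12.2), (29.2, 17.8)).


M = (((-20.7)+29.2)/2, (12.2+17.8)/2)
= (4.25, 15)

(4.25, 15)


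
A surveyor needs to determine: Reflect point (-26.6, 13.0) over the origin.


Reflection over origin: (x,y) -> (-x,-y)
(-26.6, 13) -> (26.6, -13)

(26.6, -13)


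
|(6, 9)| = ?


|u| = sqrt(6^2 + 9^2) = sqrt(117) = 10.8167

10.8167


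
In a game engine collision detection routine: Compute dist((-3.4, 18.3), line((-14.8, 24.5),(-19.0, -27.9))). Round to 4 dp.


|cross product| = 623.4
|line direction| = sqrt(2763.4) = 52.5681
Distance = 623.4/sqrt(2763.4) = 11.8589

11.8589


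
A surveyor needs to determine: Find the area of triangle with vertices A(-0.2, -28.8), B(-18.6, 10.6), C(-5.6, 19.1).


Area = |x_A(y_B-y_C) + x_B(y_C-y_A) + x_C(y_A-y_B)|/2
= |1.7 + (-890.94) + 220.64|/2
= 668.6/2 = 334.3

334.3


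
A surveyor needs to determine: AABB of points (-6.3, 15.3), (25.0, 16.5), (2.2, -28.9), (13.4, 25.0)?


x range: [-6.3, 25]
y range: [-28.9, 25]
Bounding box: (-6.3,-28.9) to (25,25)

(-6.3,-28.9) to (25,25)


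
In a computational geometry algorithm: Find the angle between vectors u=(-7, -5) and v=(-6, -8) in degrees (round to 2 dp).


u.v = 82, |u| = sqrt(74) = 8.6023, |v| = sqrt(100) = 10
cos(theta) = u.v/(|u||v|) = 82/sqrt(7400) = 0.953231
theta = acos(0.953231) = 17.59 degrees

17.59 degrees


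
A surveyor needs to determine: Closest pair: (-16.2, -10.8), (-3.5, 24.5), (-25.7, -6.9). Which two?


d(P0,P1) = 37.5151, d(P0,P2) = 10.2694, d(P1,P2) = 38.4552
Closest: P0 and P2

Closest pair: (-16.2, -10.8) and (-25.7, -6.9), distance = 10.2694


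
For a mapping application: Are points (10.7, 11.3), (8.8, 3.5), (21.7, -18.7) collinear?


Cross product: (8.8-10.7)*((-18.7)-11.3) - (3.5-11.3)*(21.7-10.7)
= 142.8

No, not collinear


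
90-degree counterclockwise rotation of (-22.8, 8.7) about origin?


90° CCW: (x,y) -> (-y, x)
(-22.8,8.7) -> (-8.7, -22.8)

(-8.7, -22.8)


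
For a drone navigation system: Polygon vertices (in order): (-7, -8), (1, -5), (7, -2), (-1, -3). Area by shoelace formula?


Shoelace sum: ((-7)*(-5) - 1*(-8)) + (1*(-2) - 7*(-5)) + (7*(-3) - (-1)*(-2)) + ((-1)*(-8) - (-7)*(-3))
= 40
Area = |40|/2 = 20

20


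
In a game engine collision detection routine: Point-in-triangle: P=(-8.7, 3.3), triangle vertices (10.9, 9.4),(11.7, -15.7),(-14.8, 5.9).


Cross products: AB x AP = -496.84, BC x BP = -62.86, CA x CP = -88.17
All same sign? yes

Yes, inside


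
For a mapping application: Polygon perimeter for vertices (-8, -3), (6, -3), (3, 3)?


Sides: (-8, -3)->(6, -3): sqrt(196) = 14, (6, -3)->(3, 3): sqrt(45) = 6.708204, (3, 3)->(-8, -3): sqrt(157) = 12.529964
Sum = 33.238168
Perimeter = 33.2382

33.2382
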